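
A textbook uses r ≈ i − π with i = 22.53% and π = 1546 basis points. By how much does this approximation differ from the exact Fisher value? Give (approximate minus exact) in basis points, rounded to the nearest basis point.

Approximate: r ≈ 22.530% − 15.460% = 7.0700%
Exact: (1 + 0.2253)/(1 + 0.1546) − 1 = 6.1233%
Error = 7.0700% − 6.1233% = 0.9467% → 95 basis points.

95 basis points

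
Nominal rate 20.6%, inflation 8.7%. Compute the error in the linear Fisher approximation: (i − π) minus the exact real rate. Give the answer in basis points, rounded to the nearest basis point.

Approximate: r ≈ 20.600% − 8.700% = 11.9000%
Exact: (1 + 0.2060)/(1 + 0.0870) − 1 = 10.9476%
Error = 11.9000% − 10.9476% = 0.9524% → 95 basis points.

95 basis points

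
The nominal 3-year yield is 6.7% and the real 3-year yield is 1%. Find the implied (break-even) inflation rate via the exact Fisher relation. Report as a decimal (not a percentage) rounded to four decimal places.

(1 + π) = (1 + i)/(1 + r) = 1.06700 / 1.01000 = 1.056436
Break-even inflation = 1.056436 − 1 → 0.0564.

0.0564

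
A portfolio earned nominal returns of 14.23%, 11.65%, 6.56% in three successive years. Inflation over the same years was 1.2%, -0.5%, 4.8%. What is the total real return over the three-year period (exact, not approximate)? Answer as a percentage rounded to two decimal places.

Nominal growth factor = 1.1423 × 1.1165 × 1.0656 = 1.359043
Price-level growth factor = 1.0120 × 0.9950 × 1.0480 = 1.055273
Real growth factor = 1.359043 / 1.055273 = 1.287859
Total real return = 1.287859 − 1 → 28.79%.

28.79%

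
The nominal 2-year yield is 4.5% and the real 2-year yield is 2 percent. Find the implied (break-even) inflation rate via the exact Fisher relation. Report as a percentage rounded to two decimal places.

(1 + π) = (1 + i)/(1 + r) = 1.04500 / 1.02000 = 1.024510
Break-even inflation = 1.024510 − 1 → 2.45%.

2.45%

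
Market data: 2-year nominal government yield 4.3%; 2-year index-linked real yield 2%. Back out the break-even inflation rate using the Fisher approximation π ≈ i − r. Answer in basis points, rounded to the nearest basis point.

π ≈ i − r = 4.3% − 2% → 230 basis points.

230 basis points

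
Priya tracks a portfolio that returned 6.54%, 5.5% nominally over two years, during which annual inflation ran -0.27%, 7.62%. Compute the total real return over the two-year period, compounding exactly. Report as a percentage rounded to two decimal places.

Compound the nominal returns: 1.0654 × 1.0550 = 1.123997.
Compound inflation: 0.9973 × 1.0762 = 1.073294.
Deflate: 1.123997 / 1.073294 = 1.047240.
Total real return = 1.047240 − 1 → 4.72%.

4.72%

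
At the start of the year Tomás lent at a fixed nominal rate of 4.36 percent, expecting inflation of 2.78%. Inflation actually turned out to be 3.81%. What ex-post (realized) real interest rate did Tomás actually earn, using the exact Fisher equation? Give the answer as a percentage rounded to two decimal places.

0.53%

Ex-post: (1 + 0.0436)/(1 + 0.0381) − 1 = 0.5298%
So the realized real rate is 0.53%.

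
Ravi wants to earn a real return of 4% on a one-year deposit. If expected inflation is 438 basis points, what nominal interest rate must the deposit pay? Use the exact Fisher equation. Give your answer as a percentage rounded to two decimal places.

8.56%

(1 + i) = (1 + r)(1 + π) = 1.04000 × 1.04380 = 1.085552
i = 1.085552 − 1, so the required nominal rate is 8.56%.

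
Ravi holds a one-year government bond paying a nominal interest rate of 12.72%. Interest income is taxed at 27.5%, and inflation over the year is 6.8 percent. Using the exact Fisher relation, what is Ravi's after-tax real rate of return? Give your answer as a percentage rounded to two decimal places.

After-tax nominal return = 12.72% × (1 − 0.275) = 9.2220%.
1 + r = 1.09222 / 1.06800 = 1.022678
After-tax real rate = 1.022678 − 1 → 2.27%.

2.27%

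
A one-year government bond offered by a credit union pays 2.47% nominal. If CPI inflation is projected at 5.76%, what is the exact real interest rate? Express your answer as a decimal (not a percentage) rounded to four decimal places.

1 + r = 1.02470 / 1.05760 = 0.968892
r = 0.968892 − 1 = -3.1108%, i.e. -0.0311.

-0.0311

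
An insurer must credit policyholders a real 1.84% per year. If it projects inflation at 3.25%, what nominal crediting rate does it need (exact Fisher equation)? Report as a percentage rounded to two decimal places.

5.15%

(1 + i) = (1 + r)(1 + π) = 1.01840 × 1.03250 = 1.051498
i = 1.051498 − 1, so the required nominal rate is 5.15%.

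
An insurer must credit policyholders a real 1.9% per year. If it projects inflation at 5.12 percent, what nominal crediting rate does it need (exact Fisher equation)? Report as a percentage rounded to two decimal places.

7.12%

(1 + i) = (1 + r)(1 + π) = 1.01900 × 1.05120 = 1.0711728
i = 1.0711728 − 1, so the required nominal rate is 7.12%.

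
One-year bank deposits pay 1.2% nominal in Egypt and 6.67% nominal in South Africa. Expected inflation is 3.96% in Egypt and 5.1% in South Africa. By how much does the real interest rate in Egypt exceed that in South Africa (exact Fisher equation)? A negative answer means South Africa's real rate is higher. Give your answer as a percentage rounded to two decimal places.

Egypt: (1 + 0.0120)/(1 + 0.0396) − 1 = -2.6549%
South Africa: (1 + 0.0667)/(1 + 0.0510) − 1 = 1.4938%
Differential = -2.6549% − 1.4938% = -4.1487% → -4.15%.

-4.15%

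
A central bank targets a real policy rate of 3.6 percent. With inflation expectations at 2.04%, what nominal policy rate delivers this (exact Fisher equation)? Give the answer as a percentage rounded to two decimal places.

(1 + i) = (1 + r)(1 + π) = 1.03600 × 1.02040 = 1.0571344
i = 1.0571344 − 1, so the required nominal rate is 5.71%.

5.71%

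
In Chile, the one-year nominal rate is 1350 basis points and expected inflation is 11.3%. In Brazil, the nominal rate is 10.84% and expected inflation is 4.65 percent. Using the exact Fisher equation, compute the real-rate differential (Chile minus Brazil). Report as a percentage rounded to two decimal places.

Chile: (1 + 0.1350)/(1 + 0.1130) − 1 = 1.9766%
Brazil: (1 + 0.1084)/(1 + 0.0465) − 1 = 5.9150%
Differential = 1.9766% − 5.9150% = -3.9383% → -3.94%.

-3.94%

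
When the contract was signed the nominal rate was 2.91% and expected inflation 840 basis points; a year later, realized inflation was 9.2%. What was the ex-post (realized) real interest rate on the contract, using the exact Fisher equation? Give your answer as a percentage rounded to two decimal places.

Ex-post: (1 + 0.0291)/(1 + 0.0920) − 1 = -5.7601%
So the realized real rate is -5.76%.

-5.76%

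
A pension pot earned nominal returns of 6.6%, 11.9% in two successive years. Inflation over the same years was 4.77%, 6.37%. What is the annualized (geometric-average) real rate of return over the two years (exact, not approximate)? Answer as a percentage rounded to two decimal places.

Nominal growth factor = 1.0660 × 1.1190 = 1.19285400
Price-level growth factor = 1.0477 × 1.0637 = 1.11443849
Real growth factor = 1.19285400 / 1.11443849 = 1.07036325
Annualized real rate = 1.07036325^(1/2) − 1 = 3.4584% → 3.46%.

3.46%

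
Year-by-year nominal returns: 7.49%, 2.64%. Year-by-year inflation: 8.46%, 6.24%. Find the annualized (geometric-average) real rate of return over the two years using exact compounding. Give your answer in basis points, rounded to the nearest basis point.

-215 basis points

Compound the nominal returns: 1.0749 × 1.0264 = 1.10327736.
Compound inflation: 1.0846 × 1.0624 = 1.15227904.
Deflate: 1.10327736 / 1.15227904 = 0.95747412.
Annualized real rate = 0.95747412^(1/2) − 1 = -2.1494% → -215 basis points.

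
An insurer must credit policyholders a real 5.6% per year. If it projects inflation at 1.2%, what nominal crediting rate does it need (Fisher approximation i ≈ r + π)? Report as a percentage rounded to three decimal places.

i ≈ r + π = 5.6% + 1.2% = 6.800%.

6.800%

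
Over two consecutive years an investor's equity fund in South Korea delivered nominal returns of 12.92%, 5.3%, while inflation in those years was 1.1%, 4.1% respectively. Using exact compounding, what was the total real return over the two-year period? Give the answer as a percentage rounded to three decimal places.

12.979%

Compound the nominal returns: 1.1292 × 1.0530 = 1.189048.
Compound inflation: 1.0110 × 1.0410 = 1.052451.
Deflate: 1.189048 / 1.052451 = 1.129789.
Total real return = 1.129789 − 1 → 12.979%.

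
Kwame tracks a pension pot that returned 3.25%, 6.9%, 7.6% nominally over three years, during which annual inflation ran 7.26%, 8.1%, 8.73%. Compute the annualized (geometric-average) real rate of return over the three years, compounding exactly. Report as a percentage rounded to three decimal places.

-1.971%

Nominal growth factor = 1.0325 × 1.0690 × 1.0760 = 1.18762693
Price-level growth factor = 1.0726 × 1.0810 × 1.0873 = 1.26070326
Real growth factor = 1.18762693 / 1.26070326 = 0.94203527
Annualized real rate = 0.94203527^(1/3) − 1 = -1.9707% → -1.971%.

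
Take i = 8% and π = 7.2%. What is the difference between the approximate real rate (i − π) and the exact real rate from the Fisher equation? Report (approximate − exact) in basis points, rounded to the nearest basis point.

Approximate: r ≈ 8.000% − 7.200% = 0.8000%
Exact: (1 + 0.0800)/(1 + 0.0720) − 1 = 0.7463%
Error = 0.8000% − 0.7463% = 0.0537% → 5 basis points.

5 basis points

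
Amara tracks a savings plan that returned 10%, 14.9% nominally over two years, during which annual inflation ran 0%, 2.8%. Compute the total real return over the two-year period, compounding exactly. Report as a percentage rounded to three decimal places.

Nominal growth factor = 1.1000 × 1.1490 = 1.2639000
Price-level growth factor = 1.0000 × 1.0280 = 1.0280000
Real growth factor = 1.2639000 / 1.0280000 = 1.2294747
Total real return = 1.2294747 − 1 → 22.947%.

22.947%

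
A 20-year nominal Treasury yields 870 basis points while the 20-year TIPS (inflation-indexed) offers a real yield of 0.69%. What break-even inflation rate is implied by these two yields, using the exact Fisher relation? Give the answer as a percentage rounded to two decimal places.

7.96%

(1 + π) = (1 + i)/(1 + r) = 1.08700 / 1.00690 = 1.079551
Break-even inflation = 1.079551 − 1 → 7.96%.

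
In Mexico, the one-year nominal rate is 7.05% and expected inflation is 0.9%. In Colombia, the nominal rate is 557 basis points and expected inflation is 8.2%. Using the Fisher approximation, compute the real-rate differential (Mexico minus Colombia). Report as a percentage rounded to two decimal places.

Mexico: 7.05% − 0.9% = 6.150%
Colombia: 5.57% − 8.2% = -2.630%
Differential = 8.780% → 8.78%.

8.78%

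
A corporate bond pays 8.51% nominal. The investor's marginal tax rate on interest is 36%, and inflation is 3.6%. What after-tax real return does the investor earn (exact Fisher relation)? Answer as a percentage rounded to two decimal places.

1.78%

After-tax nominal return = 8.51% × (1 − 0.36) = 5.4464%.
1 + r = 1.054464 / 1.03600 = 1.017822
After-tax real rate = 1.017822 − 1 → 1.78%.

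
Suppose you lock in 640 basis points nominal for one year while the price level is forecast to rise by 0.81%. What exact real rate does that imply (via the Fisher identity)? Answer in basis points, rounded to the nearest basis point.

1 + r = 1.06400 / 1.00810 = 1.055451
r = 1.055451 − 1 = 5.5451%, i.e. 555 basis points.

555 basis points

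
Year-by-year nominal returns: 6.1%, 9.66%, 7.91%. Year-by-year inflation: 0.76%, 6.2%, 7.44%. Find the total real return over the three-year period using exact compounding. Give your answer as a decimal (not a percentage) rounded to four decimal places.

0.0921

Compound the nominal returns: 1.0610 × 1.0966 × 1.0791 = 1.255525.
Compound inflation: 1.0076 × 1.0620 × 1.0744 = 1.149684.
Deflate: 1.255525 / 1.149684 = 1.092060.
Total real return = 1.092060 − 1 → 0.0921.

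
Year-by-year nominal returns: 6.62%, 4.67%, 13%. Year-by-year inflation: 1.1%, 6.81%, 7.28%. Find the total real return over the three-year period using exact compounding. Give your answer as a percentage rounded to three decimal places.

8.857%

Compound the nominal returns: 1.0662 × 1.0467 × 1.1300 = 1.261070.
Compound inflation: 1.0110 × 1.0681 × 1.0728 = 1.158462.
Deflate: 1.261070 / 1.158462 = 1.088573.
Total real return = 1.088573 − 1 → 8.857%.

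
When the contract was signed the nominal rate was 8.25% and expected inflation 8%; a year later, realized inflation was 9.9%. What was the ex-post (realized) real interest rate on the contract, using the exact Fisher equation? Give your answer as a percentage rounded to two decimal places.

Ex-post: (1 + 0.0825)/(1 + 0.0990) − 1 = -1.5014%
So the realized real rate is -1.50%.

-1.50%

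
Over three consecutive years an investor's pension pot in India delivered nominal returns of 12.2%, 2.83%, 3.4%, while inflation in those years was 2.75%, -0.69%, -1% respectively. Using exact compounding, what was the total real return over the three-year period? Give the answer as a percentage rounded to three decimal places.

18.093%

Compound the nominal returns: 1.1220 × 1.0283 × 1.0340 = 1.192980.
Compound inflation: 1.0275 × 0.9931 × 0.9900 = 1.010206.
Deflate: 1.192980 / 1.010206 = 1.180927.
Total real return = 1.180927 − 1 → 18.093%.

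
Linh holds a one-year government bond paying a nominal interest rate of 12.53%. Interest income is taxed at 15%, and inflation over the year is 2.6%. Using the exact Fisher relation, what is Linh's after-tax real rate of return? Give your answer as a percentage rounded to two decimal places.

After-tax nominal return = 12.53% × (1 − 0.15) = 10.6505%.
1 + r = 1.106505 / 1.02600 = 1.078465
After-tax real rate = 1.078465 − 1 → 7.85%.

7.85%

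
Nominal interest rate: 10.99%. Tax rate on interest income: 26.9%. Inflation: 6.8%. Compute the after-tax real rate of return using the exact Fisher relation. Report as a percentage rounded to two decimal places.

1.16%

After-tax nominal return = 10.99% × (1 − 0.269) = 8.03369%.
1 + r = 1.0803369 / 1.06800 = 1.011551
After-tax real rate = 1.011551 − 1 → 1.16%.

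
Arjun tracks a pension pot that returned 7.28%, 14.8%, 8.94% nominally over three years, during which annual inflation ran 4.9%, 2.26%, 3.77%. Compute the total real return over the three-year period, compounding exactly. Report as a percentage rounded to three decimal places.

20.530%

Compound the nominal returns: 1.0728 × 1.1480 × 1.0894 = 1.341677.
Compound inflation: 1.0490 × 1.0226 × 1.0377 = 1.113148.
Deflate: 1.341677 / 1.113148 = 1.205299.
Total real return = 1.205299 − 1 → 20.530%.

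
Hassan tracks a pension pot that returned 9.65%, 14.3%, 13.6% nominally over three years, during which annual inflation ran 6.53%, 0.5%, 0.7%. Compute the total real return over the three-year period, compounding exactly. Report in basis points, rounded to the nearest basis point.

3206 basis points

Nominal growth factor = 1.0965 × 1.1430 × 1.1360 = 1.423748
Price-level growth factor = 1.0653 × 1.0050 × 1.0070 = 1.078121
Real growth factor = 1.423748 / 1.078121 = 1.320583
Total real return = 1.320583 − 1 → 3206 basis points.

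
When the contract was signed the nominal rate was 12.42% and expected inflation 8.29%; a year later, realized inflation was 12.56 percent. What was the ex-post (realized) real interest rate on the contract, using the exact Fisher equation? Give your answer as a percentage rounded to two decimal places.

-0.12%

Ex-post: (1 + 0.1242)/(1 + 0.1256) − 1 = -0.1244%
So the realized real rate is -0.12%.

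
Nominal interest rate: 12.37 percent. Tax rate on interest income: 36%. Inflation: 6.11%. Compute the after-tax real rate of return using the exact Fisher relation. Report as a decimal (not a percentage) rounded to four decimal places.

After-tax nominal return = 12.37% × (1 − 0.36) = 7.9168%.
1 + r = 1.079168 / 1.06110 = 1.017028
After-tax real rate = 1.017028 − 1 → 0.0170.

0.0170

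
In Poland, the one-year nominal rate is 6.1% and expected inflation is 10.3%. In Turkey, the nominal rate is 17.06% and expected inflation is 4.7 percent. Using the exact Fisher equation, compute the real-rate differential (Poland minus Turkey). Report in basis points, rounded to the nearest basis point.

Poland: (1 + 0.0610)/(1 + 0.1030) − 1 = -3.8078%
Turkey: (1 + 0.1706)/(1 + 0.0470) − 1 = 11.8052%
Differential = -3.8078% − 11.8052% = -15.6130% → -1561 basis points.

-1561 basis points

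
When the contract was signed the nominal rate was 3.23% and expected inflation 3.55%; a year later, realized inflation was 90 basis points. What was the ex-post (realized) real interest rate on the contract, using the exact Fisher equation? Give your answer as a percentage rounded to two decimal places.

Ex-post: (1 + 0.0323)/(1 + 0.0090) − 1 = 2.3092%
So the realized real rate is 2.31%.

2.31%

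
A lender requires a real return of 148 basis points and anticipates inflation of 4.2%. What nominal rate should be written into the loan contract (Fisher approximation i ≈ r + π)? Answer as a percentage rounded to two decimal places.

5.68%

i ≈ r + π = 1.48% + 4.2% = 5.68%.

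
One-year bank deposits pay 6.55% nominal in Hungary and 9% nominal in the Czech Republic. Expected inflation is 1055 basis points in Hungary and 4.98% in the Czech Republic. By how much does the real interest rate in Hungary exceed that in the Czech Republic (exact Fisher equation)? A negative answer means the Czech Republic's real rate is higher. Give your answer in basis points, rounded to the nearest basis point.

Hungary: (1 + 0.0655)/(1 + 0.1055) − 1 = -3.6183%
The Czech Republic: (1 + 0.0900)/(1 + 0.0498) − 1 = 3.8293%
Differential = -3.6183% − 3.8293% = -7.4476% → -745 basis points.

-745 basis points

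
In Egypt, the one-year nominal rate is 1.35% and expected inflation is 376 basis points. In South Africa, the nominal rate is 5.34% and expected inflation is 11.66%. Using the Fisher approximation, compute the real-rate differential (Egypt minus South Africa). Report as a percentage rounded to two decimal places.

Egypt: 1.35% − 3.76% = -2.410%
South Africa: 5.34% − 11.66% = -6.320%
Differential = 3.910% → 3.91%.

3.91%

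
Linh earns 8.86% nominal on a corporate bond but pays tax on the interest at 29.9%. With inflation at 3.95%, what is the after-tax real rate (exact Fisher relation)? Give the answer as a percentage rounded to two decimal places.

2.17%

After-tax nominal return = 8.86% × (1 − 0.299) = 6.21086%.
1 + r = 1.0621086 / 1.03950 = 1.021749
After-tax real rate = 1.021749 − 1 → 2.17%.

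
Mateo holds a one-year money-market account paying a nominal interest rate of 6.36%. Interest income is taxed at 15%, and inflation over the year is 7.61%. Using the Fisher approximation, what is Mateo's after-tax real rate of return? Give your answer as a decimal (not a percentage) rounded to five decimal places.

-0.02204

After-tax nominal return = 6.36% × (1 − 0.15) = 5.4060%.
r ≈ 5.4060% − 7.61% → -0.02204.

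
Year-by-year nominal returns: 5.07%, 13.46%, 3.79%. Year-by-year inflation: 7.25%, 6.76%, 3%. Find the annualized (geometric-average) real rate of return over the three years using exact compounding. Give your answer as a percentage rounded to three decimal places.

Nominal growth factor = 1.0507 × 1.1346 × 1.0379 = 1.23730573
Price-level growth factor = 1.0725 × 1.0676 × 1.0300 = 1.17935103
Real growth factor = 1.23730573 / 1.17935103 = 1.04914118
Annualized real rate = 1.04914118^(1/3) − 1 = 1.6119% → 1.612%.

1.612%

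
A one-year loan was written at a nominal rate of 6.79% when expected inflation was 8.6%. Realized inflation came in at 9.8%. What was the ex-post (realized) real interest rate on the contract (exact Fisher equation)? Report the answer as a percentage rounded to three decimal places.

Ex-post: (1 + 0.0679)/(1 + 0.0980) − 1 = -2.7413%
So the realized real rate is -2.741%.

-2.741%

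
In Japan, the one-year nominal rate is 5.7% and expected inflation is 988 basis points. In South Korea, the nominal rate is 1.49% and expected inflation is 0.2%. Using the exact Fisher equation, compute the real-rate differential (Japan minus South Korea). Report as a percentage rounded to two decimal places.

Japan: (1 + 0.0570)/(1 + 0.0988) − 1 = -3.8041%
South Korea: (1 + 0.0149)/(1 + 0.0020) − 1 = 1.2874%
Differential = -3.8041% − 1.2874% = -5.0916% → -5.09%.

-5.09%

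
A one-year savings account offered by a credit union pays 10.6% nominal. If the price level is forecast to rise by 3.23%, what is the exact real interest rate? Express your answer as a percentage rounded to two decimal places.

By the Fisher identity, 1 + r = (1 + i)/(1 + π).
1 + r = 1.10600 / 1.03230 = 1.071394
r = 1.071394 − 1 = 7.1394%, i.e. 7.14%.

7.14%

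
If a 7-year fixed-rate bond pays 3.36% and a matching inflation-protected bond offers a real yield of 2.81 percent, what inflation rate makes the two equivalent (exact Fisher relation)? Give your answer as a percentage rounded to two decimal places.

0.53%

(1 + π) = (1 + i)/(1 + r) = 1.03360 / 1.02810 = 1.0053497
Break-even inflation = 1.0053497 − 1 → 0.53%.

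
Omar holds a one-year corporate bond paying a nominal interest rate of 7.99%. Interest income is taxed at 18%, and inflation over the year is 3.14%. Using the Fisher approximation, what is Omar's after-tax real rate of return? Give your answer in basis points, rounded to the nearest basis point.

341 basis points

After-tax nominal return = 7.99% × (1 − 0.18) = 6.5518%.
r ≈ 6.5518% − 3.14% → 341 basis points.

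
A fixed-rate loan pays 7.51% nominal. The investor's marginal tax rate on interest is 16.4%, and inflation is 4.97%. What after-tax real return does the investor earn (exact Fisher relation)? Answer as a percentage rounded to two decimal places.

After-tax nominal return = 7.51% × (1 − 0.164) = 6.27836%.
1 + r = 1.0627836 / 1.04970 = 1.012464
After-tax real rate = 1.012464 − 1 → 1.25%.

1.25%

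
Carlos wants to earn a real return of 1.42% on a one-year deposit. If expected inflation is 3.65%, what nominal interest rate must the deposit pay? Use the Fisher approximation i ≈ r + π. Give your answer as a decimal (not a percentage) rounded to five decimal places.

0.05070

i ≈ r + π = 1.42% + 3.65% = 0.05070.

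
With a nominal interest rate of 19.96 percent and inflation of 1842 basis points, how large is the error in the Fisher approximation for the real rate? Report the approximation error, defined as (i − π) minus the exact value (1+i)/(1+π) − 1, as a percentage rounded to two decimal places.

Approximate: r ≈ 19.960% − 18.420% = 1.5400%
Exact: (1 + 0.1996)/(1 + 0.1842) − 1 = 1.3005%
Error = 1.5400% − 1.3005% = 0.2395% → 0.24%.

0.24%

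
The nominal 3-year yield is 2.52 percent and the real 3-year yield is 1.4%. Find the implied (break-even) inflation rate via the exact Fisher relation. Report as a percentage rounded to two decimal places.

1.10%

(1 + π) = (1 + i)/(1 + r) = 1.02520 / 1.01400 = 1.011045
Break-even inflation = 1.011045 − 1 → 1.10%.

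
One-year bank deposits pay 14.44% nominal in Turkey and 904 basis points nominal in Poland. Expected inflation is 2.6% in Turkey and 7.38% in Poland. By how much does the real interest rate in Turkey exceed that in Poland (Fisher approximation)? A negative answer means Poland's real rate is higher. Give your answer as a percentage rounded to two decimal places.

Turkey: 14.44% − 2.6% = 11.840%
Poland: 9.04% − 7.38% = 1.660%
Differential = 10.180% → 10.18%.

10.18%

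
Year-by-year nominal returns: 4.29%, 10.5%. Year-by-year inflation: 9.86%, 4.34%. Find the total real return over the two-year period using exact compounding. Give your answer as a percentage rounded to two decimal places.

0.53%

Nominal growth factor = 1.0429 × 1.1050 = 1.152405
Price-level growth factor = 1.0986 × 1.0434 = 1.146279
Real growth factor = 1.152405 / 1.146279 = 1.005344
Total real return = 1.005344 − 1 → 0.53%.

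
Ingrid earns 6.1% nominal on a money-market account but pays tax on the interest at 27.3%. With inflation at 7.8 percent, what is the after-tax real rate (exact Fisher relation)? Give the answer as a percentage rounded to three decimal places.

After-tax nominal return = 6.1% × (1 − 0.273) = 4.4347%.
1 + r = 1.044347 / 1.07800 = 0.968782
After-tax real rate = 0.968782 − 1 → -3.122%.

-3.122%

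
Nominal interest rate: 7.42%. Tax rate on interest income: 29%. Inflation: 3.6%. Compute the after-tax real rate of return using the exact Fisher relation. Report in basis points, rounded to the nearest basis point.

161 basis points

After-tax nominal return = 7.42% × (1 − 0.29) = 5.2682%.
1 + r = 1.052682 / 1.03600 = 1.016102
After-tax real rate = 1.016102 − 1 → 161 basis points.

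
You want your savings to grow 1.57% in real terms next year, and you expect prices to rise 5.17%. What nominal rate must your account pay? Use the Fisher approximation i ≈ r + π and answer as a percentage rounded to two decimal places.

i ≈ r + π = 1.57% + 5.17% = 6.74%.

6.74%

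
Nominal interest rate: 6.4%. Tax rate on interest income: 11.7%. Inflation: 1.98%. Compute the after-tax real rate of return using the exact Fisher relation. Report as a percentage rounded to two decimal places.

3.60%

After-tax nominal return = 6.4% × (1 − 0.117) = 5.6512%.
1 + r = 1.056512 / 1.01980 = 1.035999
After-tax real rate = 1.035999 − 1 → 3.60%.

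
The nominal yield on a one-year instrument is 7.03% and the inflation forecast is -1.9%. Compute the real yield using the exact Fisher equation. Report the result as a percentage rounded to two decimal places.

By the Fisher relation, 1 + r = (1 + i)/(1 + π).
1 + r = 1.07030 / 0.98100 = 1.091030
r = 1.091030 − 1 = 9.1030%, i.e. 9.10%.

9.10%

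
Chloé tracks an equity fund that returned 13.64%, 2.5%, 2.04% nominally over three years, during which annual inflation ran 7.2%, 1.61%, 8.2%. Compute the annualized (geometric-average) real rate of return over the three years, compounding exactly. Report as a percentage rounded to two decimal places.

0.28%

Compound the nominal returns: 1.1364 × 1.0250 × 1.0204 = 1.18857212.
Compound inflation: 1.0720 × 1.0161 × 1.0820 = 1.17857845.
Deflate: 1.18857212 / 1.17857845 = 1.00847943.
Annualized real rate = 1.00847943^(1/3) − 1 = 0.2819% → 0.28%.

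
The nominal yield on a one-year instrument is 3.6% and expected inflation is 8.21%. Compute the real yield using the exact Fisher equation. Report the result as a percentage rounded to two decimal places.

-4.26%

1 + r = 1.03600 / 1.08210 = 0.957398
r = 0.957398 − 1 = -4.2602%, i.e. -4.26%.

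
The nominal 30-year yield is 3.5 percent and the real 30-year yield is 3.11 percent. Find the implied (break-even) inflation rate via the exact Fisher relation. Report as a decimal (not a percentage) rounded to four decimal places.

(1 + π) = (1 + i)/(1 + r) = 1.03500 / 1.03110 = 1.003782
Break-even inflation = 1.003782 − 1 → 0.0038.

0.0038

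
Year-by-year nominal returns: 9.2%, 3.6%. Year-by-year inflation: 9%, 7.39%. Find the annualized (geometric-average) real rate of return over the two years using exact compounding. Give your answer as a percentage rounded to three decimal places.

-1.690%

Compound the nominal returns: 1.0920 × 1.0360 = 1.13131200.
Compound inflation: 1.0900 × 1.0739 = 1.17055100.
Deflate: 1.13131200 / 1.17055100 = 0.96647818.
Annualized real rate = 0.96647818^(1/2) − 1 = -1.6904% → -1.690%.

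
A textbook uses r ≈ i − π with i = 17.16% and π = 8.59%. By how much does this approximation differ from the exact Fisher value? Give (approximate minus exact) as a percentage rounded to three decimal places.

Approximate: r ≈ 17.160% − 8.590% = 8.5700%
Exact: (1 + 0.1716)/(1 + 0.0859) − 1 = 7.8921%
Error = 8.5700% − 7.8921% = 0.6779% → 0.678%.

0.678%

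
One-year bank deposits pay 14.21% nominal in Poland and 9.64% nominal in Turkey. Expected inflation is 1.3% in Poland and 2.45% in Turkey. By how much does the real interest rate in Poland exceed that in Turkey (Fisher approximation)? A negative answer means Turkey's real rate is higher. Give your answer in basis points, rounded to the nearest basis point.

572 basis points

Poland: 14.21% − 1.3% = 12.910%
Turkey: 9.64% − 2.45% = 7.190%
Differential = 5.720% → 572 basis points.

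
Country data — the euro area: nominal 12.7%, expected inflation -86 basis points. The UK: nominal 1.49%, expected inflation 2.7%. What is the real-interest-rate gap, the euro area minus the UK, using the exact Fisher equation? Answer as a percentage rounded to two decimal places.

The euro area: (1 + 0.1270)/(1 − 0.0086) − 1 = 13.6776%
The UK: (1 + 0.0149)/(1 + 0.0270) − 1 = -1.1782%
Differential = 13.6776% − (-1.1782%) = 14.8558% → 14.86%.

14.86%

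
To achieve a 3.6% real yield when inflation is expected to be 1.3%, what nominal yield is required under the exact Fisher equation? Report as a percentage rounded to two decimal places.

4.95%

(1 + i) = (1 + r)(1 + π) = 1.03600 × 1.01300 = 1.049468
i = 1.049468 − 1, so the required nominal rate is 4.95%.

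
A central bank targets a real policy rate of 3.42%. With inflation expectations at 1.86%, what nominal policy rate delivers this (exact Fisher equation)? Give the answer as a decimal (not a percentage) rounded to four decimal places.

0.0534

(1 + i) = (1 + r)(1 + π) = 1.03420 × 1.01860 = 1.05343612
i = 1.05343612 − 1, so the required nominal rate is 0.0534.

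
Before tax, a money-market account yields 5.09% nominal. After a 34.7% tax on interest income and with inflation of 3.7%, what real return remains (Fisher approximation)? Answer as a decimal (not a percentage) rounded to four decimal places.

After-tax nominal return = 5.09% × (1 − 0.347) = 3.32377%.
r ≈ 3.32377% − 3.7% → -0.0038.

-0.0038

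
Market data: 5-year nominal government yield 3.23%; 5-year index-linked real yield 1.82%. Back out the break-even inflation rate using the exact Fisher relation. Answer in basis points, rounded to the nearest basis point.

(1 + π) = (1 + i)/(1 + r) = 1.03230 / 1.01820 = 1.013848
Break-even inflation = 1.013848 − 1 → 138 basis points.

138 basis points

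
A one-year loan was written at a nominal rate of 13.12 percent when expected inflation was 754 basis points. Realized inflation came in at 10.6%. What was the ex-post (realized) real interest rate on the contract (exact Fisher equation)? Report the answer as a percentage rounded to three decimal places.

Ex-post: (1 + 0.1312)/(1 + 0.1060) − 1 = 2.27848%
So the realized real rate is 2.278%.

2.278%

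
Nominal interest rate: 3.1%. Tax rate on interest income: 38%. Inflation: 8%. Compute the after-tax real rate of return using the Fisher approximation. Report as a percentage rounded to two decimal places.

-6.08%

After-tax nominal return = 3.1% × (1 − 0.38) = 1.9220%.
r ≈ 1.9220% − 8% → -6.08%.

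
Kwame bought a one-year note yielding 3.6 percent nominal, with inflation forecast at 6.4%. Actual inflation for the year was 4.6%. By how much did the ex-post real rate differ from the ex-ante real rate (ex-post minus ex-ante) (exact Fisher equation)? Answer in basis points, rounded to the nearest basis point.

Ex-ante: (1 + 0.0360)/(1 + 0.0640) − 1 = -2.6316%
Ex-post: (1 + 0.0360)/(1 + 0.0460) − 1 = -0.9560%
Difference (ex-post − ex-ante) = 1.6756% → 168 basis points.

168 basis points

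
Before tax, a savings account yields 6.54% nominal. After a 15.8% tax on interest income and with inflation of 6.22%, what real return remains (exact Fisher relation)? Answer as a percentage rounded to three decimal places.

After-tax nominal return = 6.54% × (1 − 0.158) = 5.50668%.
1 + r = 1.0550668 / 1.06220 = 0.9932845
After-tax real rate = 0.9932845 − 1 → -0.672%.

-0.672%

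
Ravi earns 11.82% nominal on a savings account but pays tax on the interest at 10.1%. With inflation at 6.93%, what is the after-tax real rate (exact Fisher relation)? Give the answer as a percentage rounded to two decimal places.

After-tax nominal return = 11.82% × (1 − 0.101) = 10.62618%.
1 + r = 1.1062618 / 1.06930 = 1.034566
After-tax real rate = 1.034566 − 1 → 3.46%.

3.46%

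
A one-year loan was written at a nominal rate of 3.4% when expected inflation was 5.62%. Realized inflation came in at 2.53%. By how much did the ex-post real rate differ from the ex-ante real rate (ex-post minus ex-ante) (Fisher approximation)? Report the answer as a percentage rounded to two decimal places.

3.09%

Ex-ante: 3.4% − 5.62% = -2.220%
Ex-post: 3.4% − 2.53% = 0.870%
Difference (ex-post − ex-ante) = 3.0900% → 3.09%.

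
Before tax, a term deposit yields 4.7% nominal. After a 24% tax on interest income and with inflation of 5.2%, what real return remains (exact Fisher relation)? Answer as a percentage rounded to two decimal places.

After-tax nominal return = 4.7% × (1 − 0.24) = 3.5720%.
1 + r = 1.03572 / 1.05200 = 0.984525
After-tax real rate = 0.984525 − 1 → -1.55%.

-1.55%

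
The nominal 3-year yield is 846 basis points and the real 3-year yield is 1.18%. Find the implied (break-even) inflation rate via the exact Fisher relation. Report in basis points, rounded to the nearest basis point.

720 basis points

(1 + π) = (1 + i)/(1 + r) = 1.08460 / 1.01180 = 1.071951
Break-even inflation = 1.071951 − 1 → 720 basis points.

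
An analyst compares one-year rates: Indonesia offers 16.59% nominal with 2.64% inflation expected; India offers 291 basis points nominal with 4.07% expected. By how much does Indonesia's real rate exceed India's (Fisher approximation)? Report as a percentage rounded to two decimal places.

Indonesia: 16.59% − 2.64% = 13.950%
India: 2.91% − 4.07% = -1.160%
Differential = 15.110% → 15.11%.

15.11%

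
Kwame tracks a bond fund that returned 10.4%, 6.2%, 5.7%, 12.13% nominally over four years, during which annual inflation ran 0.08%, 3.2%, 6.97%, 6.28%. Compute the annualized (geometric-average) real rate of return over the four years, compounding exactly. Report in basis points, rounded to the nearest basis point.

430 basis points

Nominal growth factor = 1.1040 × 1.0620 × 1.0570 × 1.1213 = 1.38960190
Price-level growth factor = 1.0008 × 1.0320 × 1.0697 × 1.0628 = 1.17419583
Real growth factor = 1.38960190 / 1.17419583 = 1.18344986
Annualized real rate = 1.18344986^(1/4) − 1 = 4.3008% → 430 basis points.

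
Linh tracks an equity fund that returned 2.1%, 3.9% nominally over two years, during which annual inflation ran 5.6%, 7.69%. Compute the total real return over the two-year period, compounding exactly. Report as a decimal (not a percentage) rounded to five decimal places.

Nominal growth factor = 1.0210 × 1.0390 = 1.060819
Price-level growth factor = 1.0560 × 1.0769 = 1.137206
Real growth factor = 1.060819 / 1.137206 = 0.932829
Total real return = 0.932829 − 1 → -0.06717.

-0.06717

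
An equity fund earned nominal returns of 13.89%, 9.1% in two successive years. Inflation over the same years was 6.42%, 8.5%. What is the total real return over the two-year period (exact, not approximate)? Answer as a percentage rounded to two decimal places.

Nominal growth factor = 1.1389 × 1.0910 = 1.242540
Price-level growth factor = 1.0642 × 1.0850 = 1.154657
Real growth factor = 1.242540 / 1.154657 = 1.076112
Total real return = 1.076112 − 1 → 7.61%.

7.61%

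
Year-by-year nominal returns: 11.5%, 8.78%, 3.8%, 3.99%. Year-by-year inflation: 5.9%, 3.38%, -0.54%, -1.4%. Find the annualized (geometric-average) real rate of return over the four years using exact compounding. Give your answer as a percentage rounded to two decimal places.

5.08%

Compound the nominal returns: 1.1150 × 1.0878 × 1.0380 × 1.0399 = 1.30922067.
Compound inflation: 1.0590 × 1.0338 × 0.9946 × 0.9860 = 1.07363796.
Deflate: 1.30922067 / 1.07363796 = 1.21942472.
Annualized real rate = 1.21942472^(1/4) − 1 = 5.0845% → 5.08%.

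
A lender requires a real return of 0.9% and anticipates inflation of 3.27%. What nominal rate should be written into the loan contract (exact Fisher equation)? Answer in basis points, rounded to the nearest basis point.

(1 + i) = (1 + r)(1 + π) = 1.00900 × 1.03270 = 1.0419943
i = 1.0419943 − 1, so the required nominal rate is 420 basis points.

420 basis points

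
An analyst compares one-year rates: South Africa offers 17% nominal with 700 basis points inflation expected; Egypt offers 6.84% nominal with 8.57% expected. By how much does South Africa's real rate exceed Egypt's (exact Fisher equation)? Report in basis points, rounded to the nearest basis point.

South Africa: (1 + 0.1700)/(1 + 0.0700) − 1 = 9.3458%
Egypt: (1 + 0.0684)/(1 + 0.0857) − 1 = -1.5934%
Differential = 9.3458% − (-1.5934%) = 10.9392% → 1094 basis points.

1094 basis points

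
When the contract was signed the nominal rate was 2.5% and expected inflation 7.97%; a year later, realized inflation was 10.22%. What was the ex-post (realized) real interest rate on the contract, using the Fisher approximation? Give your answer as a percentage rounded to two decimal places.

-7.72%

Ex-post: 2.5% − 10.22% = -7.720%
So the realized real rate is -7.72%.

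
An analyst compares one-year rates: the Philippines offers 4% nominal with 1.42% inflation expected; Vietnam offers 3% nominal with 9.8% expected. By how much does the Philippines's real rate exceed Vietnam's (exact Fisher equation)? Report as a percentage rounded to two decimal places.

8.74%

The Philippines: (1 + 0.0400)/(1 + 0.0142) − 1 = 2.5439%
Vietnam: (1 + 0.0300)/(1 + 0.0980) − 1 = -6.1931%
Differential = 2.5439% − (-6.1931%) = 8.7370% → 8.74%.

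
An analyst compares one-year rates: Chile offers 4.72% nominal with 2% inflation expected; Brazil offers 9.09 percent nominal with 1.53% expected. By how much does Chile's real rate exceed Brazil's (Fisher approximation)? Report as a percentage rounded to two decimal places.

Chile: 4.72% − 2% = 2.720%
Brazil: 9.09% − 1.53% = 7.560%
Differential = -4.840% → -4.84%.

-4.84%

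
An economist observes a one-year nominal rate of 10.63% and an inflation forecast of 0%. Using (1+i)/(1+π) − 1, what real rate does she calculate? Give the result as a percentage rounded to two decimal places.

1 + r = 1.10630 / 1.00000 = 1.106300
r = 1.106300 − 1 = 10.6300%, i.e. 10.63%.

10.63%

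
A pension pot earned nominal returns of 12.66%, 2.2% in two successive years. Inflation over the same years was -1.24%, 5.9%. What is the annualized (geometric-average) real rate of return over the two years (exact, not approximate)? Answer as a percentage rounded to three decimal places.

Nominal growth factor = 1.1266 × 1.0220 = 1.15138520
Price-level growth factor = 0.9876 × 1.0590 = 1.04586840
Real growth factor = 1.15138520 / 1.04586840 = 1.10088917
Annualized real rate = 1.10088917^(1/2) − 1 = 4.9233% → 4.923%.

4.923%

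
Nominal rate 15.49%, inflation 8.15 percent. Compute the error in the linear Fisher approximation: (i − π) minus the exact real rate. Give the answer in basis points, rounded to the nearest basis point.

Approximate: r ≈ 15.490% − 8.150% = 7.3400%
Exact: (1 + 0.1549)/(1 + 0.0815) − 1 = 6.7869%
Error = 7.3400% − 6.7869% = 0.5531% → 55 basis points.

55 basis points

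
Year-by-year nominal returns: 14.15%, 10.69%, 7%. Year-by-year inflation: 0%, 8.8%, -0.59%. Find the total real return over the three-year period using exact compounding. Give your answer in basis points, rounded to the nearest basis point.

Nominal growth factor = 1.1415 × 1.1069 × 1.0700 = 1.351973
Price-level growth factor = 1.0000 × 1.0880 × 0.9941 = 1.081581
Real growth factor = 1.351973 / 1.081581 = 1.249997
Total real return = 1.249997 − 1 → 2500 basis points.

2500 basis points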